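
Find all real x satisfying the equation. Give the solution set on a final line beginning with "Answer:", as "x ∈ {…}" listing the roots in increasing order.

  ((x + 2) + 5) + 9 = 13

Step 1. [((x + 2) + 5) + 9 = 13] 9 comes off first (subtract 9) ⇒ sub: (x + 2) + 5 = 4.
Step 2. [(x + 2) + 5 = 4] subtract 5: x sits inside (… + 5), so sub: x + 2 = -1.
Step 3. [x + 2 = -1] +2 is outermost — subtract 2 both sides. So sub: x = -3.

Answer: x ∈ {-3}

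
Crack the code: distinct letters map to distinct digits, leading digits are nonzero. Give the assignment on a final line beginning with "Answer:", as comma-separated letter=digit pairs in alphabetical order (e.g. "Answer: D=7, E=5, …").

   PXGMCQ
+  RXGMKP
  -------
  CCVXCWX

Step 1. [col 1: Q + P ≡ X (mod 10)] no forcing yet in column 1 (carry-in 0); X=3 is free and consistent — try it ⇒ X=3.
Step 2. [C] adding two 6-digit numbers gives at most 6+1 digits, and here it does — C is that final carry and must be 1, so C=1.
Step 3. [col 1: Q + P ≡ X (mod 10)] P=9 is one option consistent with column 1 (Q + P ≡ X (mod 10), carry-in 0) — take it ⇒ P=9.
Step 4. [col 1: Q + P ≡ X (mod 10)] from column 1 (P=9, X=3, carry-in 0, digits 1,3,9 already taken and all letters distinct): Q must equal 4. So Q=4.
Step 5. [col 2: C + K ≡ W (mod 10)] column 2 (C + K ≡ W (mod 10), carry-in 1) doesn't pin W yet; pick W=0 and continue ⇒ W=0.
Step 6. [col 2: C + K ≡ W (mod 10)] column 2 reads C+K+carry(1)=W with C=1, W=0; with digits 0,1,3,4,9 already taken and all letters distinct, the only value for K is 8. So K=8.
Step 7. [col 3: M + M ≡ C (mod 10)] column 3 reads M+M+carry(1)=C with C=1; with digits 0,1,3,4,8,9 already taken and all letters distinct, the only value for M is 5, so M=5.
Step 8. [col 4: G + G ≡ X (mod 10)] in column 4 we have G+G≡X with carry-in 1; given X=3 and digits 0,1,3,4,5,8,9 already taken and all letters distinct, that pins G to 6. So G=6.
Step 9. [col 5: X + X ≡ V (mod 10)] in column 5 we have X+X≡V with carry-in 1; given X=3 and digits 0,1,3,4,5,6,8,9 already taken and all letters distinct, that pins V to 7 ⇒ V=7.
Step 10. [col 6: P + R ≡ C (mod 10)] column 6: given P=9, C=1, carry-in 0, and digits 0,1,3,4,5,6,7,8,9 already taken and all letters distinct, P+R≡C (mod 10) forces R=2 ⇒ R=2.

Answer: C=1, G=6, K=8, M=5, P=9, Q=4, R=2, V=7, W=0, X=3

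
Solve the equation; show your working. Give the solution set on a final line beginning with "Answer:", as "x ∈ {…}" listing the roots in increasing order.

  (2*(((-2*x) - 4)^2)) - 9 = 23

Step 1. [(2*(((-2*x) - 4)^2)) - 9 = 23] 9 comes off first (add 9) ⇒ sub: 2*(((-2*x) - 4)^2) = 32.
Step 2. [2*(((-2*x) - 4)^2) = 32] divide by the outer 2 ⇒ div: ((-2*x) - 4)^2 = 16.
Step 3. [((-2*x) - 4)^2 = 16] √ both sides: 16 ≥ 0 gives two branches ⇒ sqrt: (-2*x) - 4 = 4 or -4.
Step 4. [(-2*x) - 4 = 4 or -4] add 4: x sits inside (… - 4). So sub: -2*x = 8 or 0.
Step 5. [-2*x = 8 or 0] -2·(inner) — divide through by -2. So div: x = -4 or 0.

Answer: x ∈ {-4, 0}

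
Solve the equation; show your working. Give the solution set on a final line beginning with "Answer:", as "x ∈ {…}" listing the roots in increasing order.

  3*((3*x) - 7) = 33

Step 1. [3*((3*x) - 7) = 33] divide by the outer 3 ⇒ div: (3*x) - 7 = 11.
Step 2. [(3*x) - 7 = 11] the outer -7 inverts by adding 7. So sub: 3*x = 18.
Step 3. [3*x = 18] LHS = 3·(…); ÷3 both sides, so div: x = 6.

Answer: x ∈ {6}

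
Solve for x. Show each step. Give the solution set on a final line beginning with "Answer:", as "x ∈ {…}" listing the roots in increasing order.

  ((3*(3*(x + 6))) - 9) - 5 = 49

Step 1. [((3*(3*(x + 6))) - 9) - 5 = 49] the outer -5 inverts by adding 5, so sub: (3*(3*(x + 6))) - 9 = 54.
Step 2. [(3*(3*(x + 6))) - 9 = 54] peel the -9: add 9 from each side, so sub: 3*(3*(x + 6)) = 63.
Step 3. [3*(3*(x + 6)) = 63] LHS = 3·(…); ÷3 both sides, so div: 3*(x + 6) = 21.
Step 4. [3*(x + 6) = 21] 3 out front; divide by 3 ⇒ div: x + 6 = 7.
Step 5. [x + 6 = 7] peel the +6: subtract 6 from each side, so sub: x = 1.

Answer: x ∈ {1}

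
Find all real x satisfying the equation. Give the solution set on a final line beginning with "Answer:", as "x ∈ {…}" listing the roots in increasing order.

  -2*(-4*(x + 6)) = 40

Step 1. [-2*(-4*(x + 6)) = 40] LHS = -2·(…); ÷-2 both sides. So div: -4*(x + 6) = -20.
Step 2. [-4*(x + 6) = -20] divide by the outer -4 ⇒ div: x + 6 = 5.
Step 3. [x + 6 = 5] the outer +6 inverts by subtracting 6, so sub: x = -1.

Answer: x ∈ {-1}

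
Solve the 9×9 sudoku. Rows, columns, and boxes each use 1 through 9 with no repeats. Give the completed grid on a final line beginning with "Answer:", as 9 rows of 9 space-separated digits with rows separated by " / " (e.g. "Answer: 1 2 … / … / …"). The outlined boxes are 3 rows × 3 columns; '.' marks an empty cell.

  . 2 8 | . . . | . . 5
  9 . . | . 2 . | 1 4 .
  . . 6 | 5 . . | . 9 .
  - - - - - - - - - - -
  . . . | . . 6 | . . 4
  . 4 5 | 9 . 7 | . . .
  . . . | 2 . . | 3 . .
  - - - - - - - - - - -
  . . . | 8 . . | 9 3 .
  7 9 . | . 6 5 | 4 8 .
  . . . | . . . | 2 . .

Step 1. [r8c9∈{1}] only 1 remains possible at r8c9. So r8c9=1.
Step 2. [r8c4∈{3}] r8c4 has the single candidate 3. So r8c4=3.
Step 3. [r4c4∈{1}] r4c4 is down to just 1. So r4c4=1.
Step 4. [r9c8∈{5,6,7}] r9c8 is the only open cell in box 9 admitting 5 ⇒ r9c8=5.
Step 5. [r7c1∈{1,2,4,5,6}] col 1 places 5 nowhere but r7c1. So r7c1=5.
Step 6. [r4c3∈{2,3,7,9}] in row 4, 9 fits only at r4c3 ⇒ r4c3=9.
Step 7. [r3c9∈{2,3,7,8}] row 3 places 2 nowhere but r3c9 ⇒ r3c9=2.
Step 8. [r2c9∈{3,6,7,8}] col 9 places 3 nowhere but r2c9, so r2c9=3.
Step 9. [r3c7∈{7,8}] r3c7 is the only open cell in box 3 admitting 8, so r3c7=8.
Step 10. [r5c7∈{6}] nothing but 6 survives at r5c7 ⇒ r5c7=6.
Step 11. [r2c3∈{7}] nothing but 7 survives at r2c3, so r2c3=7.
Step 12. [r3c5∈{1,3,4,7}] row 3 places 7 nowhere but r3c5. So r3c5=7.
Step 13. [r6c3∈{1}] r6c3 is down to just 1, so r6c3=1.
Step 14. [r6c8∈{7}] r6c8 is down to just 7, so r6c8=7.
Step 15. [r6c5∈{4,5,8}] r6c5 is the only open cell in row 6 admitting 5, so r6c5=5.
Step 16. [r6c6∈{4,8}] across row 6, 4 lands solely at r6c6. So r6c6=4.
Step 17. [r3c1∈{1,3,4}] row 3 places 4 nowhere but r3c1, so r3c1=4.
Step 18. [r5c9∈{8}] r5c9 has the single candidate 8. So r5c9=8.
Step 19. [r4c5∈{3,8}] across col 5, 8 lands solely at r4c5, so r4c5=8.
Step 20. [r9c3∈{3,4}] across col 3, 3 lands solely at r9c3. So r9c3=3.
Step 21. [r7c6∈{1,2}] r7c6 is the only open cell in col 6 admitting 2. So r7c6=2.
Step 22. [r4c8∈{2}] nothing but 2 survives at r4c8. So r4c8=2.
Step 23. [r4c1∈{3}] r4c1's peers cover all but 3 ⇒ r4c1=3.
Step 24. [r1c1∈{1}] r1c1 has the single candidate 1 ⇒ r1c1=1.
Step 25. [r7c9∈{6,7}] row 7 places 7 nowhere but r7c9 ⇒ r7c9=7.
Step 26. [r7c2∈{1,6}] row 7 places 6 nowhere but r7c2 ⇒ r7c2=6.
Step 27. [r7c5∈{1,4}] r7c5 is the only open cell in row 7 admitting 1. So r7c5=1.
Step 28. [r6c2∈{8}] r6c2 is down to just 8, so r6c2=8.
Step 29. [r9c6∈{9}] r9c6 is down to just 9, so r9c6=9.
Step 30. [r1c6∈{3}] only 3 remains possible at r1c6 ⇒ r1c6=3.
Step 31. [r9c5∈{4}] only 4 remains possible at r9c5 ⇒ r9c5=4.
Step 32. [r1c4∈{4,6}] in row 1, 4 fits only at r1c4. So r1c4=4.
Step 33. [r2c4∈{6}] r2c4's peers cover all but 6 ⇒ r2c4=6.
Step 34. [r9c1∈{8}] only 8 remains possible at r9c1 ⇒ r9c1=8.
Step 35. [r4c2∈{7}] r4c2 has the single candidate 7. So r4c2=7.
Step 36. [r5c1∈{2}] only 2 remains possible at r5c1 ⇒ r5c1=2.
Step 37. [r2c2∈{5}] only 5 remains possible at r2c2, so r2c2=5.
Step 38. [r4c7∈{5}] r4c7 is down to just 5. So r4c7=5.
Step 39. [r3c6∈{1}] r3c6 has the single candidate 1. So r3c6=1.
Step 40. [r1c5∈{9}] r1c5 has the single candidate 9. So r1c5=9.
Step 41. [r3c2∈{3}] r3c2's peers cover all but 3, so r3c2=3.
Step 42. [r5c5∈{3}] nothing but 3 survives at r5c5, so r5c5=3.
Step 43. [r6c1∈{6}] nothing but 6 survives at r6c1. So r6c1=6.
Step 44. [r8c3∈{2}] r8c3 is down to just 2, so r8c3=2.
Step 45. [r9c2∈{1}] r9c2's peers cover all but 1, so r9c2=1.
Step 46. [r7c3∈{4}] nothing but 4 survives at r7c3 ⇒ r7c3=4.
Step 47. [r9c4∈{7}] r9c4 is down to just 7, so r9c4=7.
Step 48. [r1c7∈{7}] r1c7 has the single candidate 7 ⇒ r1c7=7.
Step 49. [r2c6∈{8}] nothing but 8 survives at r2c6. So r2c6=8.
Step 50. [r9c9∈{6}] nothing but 6 survives at r9c9 ⇒ r9c9=6.
Step 51. [r6c9∈{9}] r6c9 is down to just 9. So r6c9=9.
Step 52. [r1c8∈{6}] r1c8 has the single candidate 6. So r1c8=6.
Step 53. [r5c8∈{1}] r5c8's peers cover all but 1. So r5c8=1.

Answer: 1 2 8 4 9 3 7 6 5 / 9 5 7 6 2 8 1 4 3 / 4 3 6 5 7 1 8 9 2 / 3 7 9 1 8 6 5 2 4 / 2 4 5 9 3 7 6 1 8 / 6 8 1 2 5 4 3 7 9 / 5 6 4 8 1 2 9 3 7 / 7 9 2 3 6 5 4 8 1 / 8 1 3 7 4 9 2 5 6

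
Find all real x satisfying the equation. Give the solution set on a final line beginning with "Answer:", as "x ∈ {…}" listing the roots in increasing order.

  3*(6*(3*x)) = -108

Step 1. [3*(6*(3*x)) = -108] LHS = 3·(…); ÷3 both sides, so div: 6*(3*x) = -36.
Step 2. [6*(3*x) = -36] 6·(inner) — divide through by 6, so div: 3*x = -6.
Step 3. [3*x = -6] leading coefficient 3: divide by 3. So div: x = -2.

Answer: x ∈ {-2}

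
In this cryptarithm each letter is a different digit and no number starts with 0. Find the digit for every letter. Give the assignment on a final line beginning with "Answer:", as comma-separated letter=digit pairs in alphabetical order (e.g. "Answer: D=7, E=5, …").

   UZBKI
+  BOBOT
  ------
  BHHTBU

Step 1. [col 1: I + T ≡ U (mod 10)] column 1 (I + T ≡ U (mod 10), carry-in 0) doesn't pin U yet; pick U=8 and continue. So U=8.
Step 2. [col 1: I + T ≡ U (mod 10)] no forcing yet in column 1 (carry-in 0); I=5 is free and consistent — try it ⇒ I=5.
Step 3. [col 1: I + T ≡ U (mod 10)] from column 1 (I=5, U=8, carry-in 0, digits 5,8 already taken and all letters distinct): T must equal 3, so T=3.
Step 4. [col 2: K + O ≡ B (mod 10)] no forcing yet in column 2 (carry-in 0); B=1 is free and consistent — try it, so B=1.
Step 5. [col 2: K + O ≡ B (mod 10)] K=7 is one option consistent with column 2 (K + O ≡ B (mod 10), carry-in 0) — take it ⇒ K=7.
Step 6. [col 2: K + O ≡ B (mod 10)] from column 2 (K=7, B=1, carry-in 0, digits 1,3,5,7,8 already taken and all letters distinct): O must equal 4, so O=4.
Step 7. [col 4: Z + O ≡ H (mod 10)] Z=6 is one option consistent with column 4 (Z + O ≡ H (mod 10), carry-in 0) — take it. So Z=6.
Step 8. [col 4: Z + O ≡ H (mod 10)] in column 4 we have Z+O≡H with carry-in 0; given Z=6, O=4 and digits 1,3,4,5,6,7,8 already taken and all letters distinct, that pins H to 0 ⇒ H=0.

Answer: B=1, H=0, I=5, K=7, O=4, T=3, U=8, Z=6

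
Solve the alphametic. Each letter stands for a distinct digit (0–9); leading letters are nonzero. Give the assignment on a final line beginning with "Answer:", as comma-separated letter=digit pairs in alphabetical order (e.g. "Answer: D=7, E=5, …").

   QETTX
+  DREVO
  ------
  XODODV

Step 1. [col 1: X + O ≡ V (mod 10)] X=1 is one option consistent with column 1 (X + O ≡ V (mod 10), carry-in 0) — take it. So X=1.
Step 2. [col 1: X + O ≡ V (mod 10)] several values work for O in column 1 (X + O ≡ V (mod 10), carry-in 0); try O=2. So O=2.
Step 3. [col 1: X + O ≡ V (mod 10)] column 1 reads X+O+carry(0)=V with X=1, O=2; with digits 1,2 already taken and all letters distinct, the only value for V is 3, so V=3.
Step 4. [col 2: T + V ≡ D (mod 10)] no forcing yet in column 2 (carry-in 0); D=8 is free and consistent — try it ⇒ D=8.
Step 5. [col 2: T + V ≡ D (mod 10)] column 2: given V=3, D=8, carry-in 0, and digits 1,2,3,8 already taken and all letters distinct, T+V≡D (mod 10) forces T=5. So T=5.
Step 6. [col 3: T + E ≡ O (mod 10)] in column 3 we have T+E≡O with carry-in 0; given T=5, O=2 and digits 1,2,3,5,8 already taken and all letters distinct, that pins E to 7. So E=7.
Step 7. [col 4: E + R ≡ D (mod 10)] in column 4 we have E+R≡D with carry-in 1; given E=7, D=8 and digits 1,2,3,5,7,8 already taken and all letters distinct, that pins R to 0. So R=0.
Step 8. [col 5: Q + D ≡ O (mod 10)] column 5 reads Q+D+carry(0)=O with D=8, O=2; with digits 0,1,2,3,5,7,8 already taken and all letters distinct, the only value for Q is 4, so Q=4.

Answer: D=8, E=7, O=2, Q=4, R=0, T=5, V=3, X=1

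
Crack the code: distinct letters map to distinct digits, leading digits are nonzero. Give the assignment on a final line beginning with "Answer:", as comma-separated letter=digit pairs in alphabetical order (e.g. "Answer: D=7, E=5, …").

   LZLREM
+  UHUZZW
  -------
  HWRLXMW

Step 1. [H] H is the leading digit of a 7-digit sum of two 6-digit numbers; the final carry is exactly 1, so H=1.
Step 2. [col 1: M + W ≡ W (mod 10)] in column 1 we have M+W≡W with carry-in 0; given nothing yet and digits 1 already taken and all letters distinct, that pins M to 0, so M=0.
Step 3. [col 1: M + W ≡ W (mod 10)] W=2 is one option consistent with column 1 (M + W ≡ W (mod 10), carry-in 0) — take it ⇒ W=2.
Step 4. [col 2: E + Z ≡ M (mod 10)] several values work for Z in column 2 (E + Z ≡ M (mod 10), carry-in 0); try Z=6. So Z=6.
Step 5. [col 2: E + Z ≡ M (mod 10)] in column 2 we have E+Z≡M with carry-in 0; given Z=6, M=0 and digits 0,1,2,6 already taken and all letters distinct, that pins E to 4 ⇒ E=4.
Step 6. [col 3: R + Z ≡ X (mod 10)] from column 3 (Z=6, carry-in 1, digits 0,1,2,4,6 already taken and all letters distinct): R must equal 8. So R=8.
Step 7. [col 3: R + Z ≡ X (mod 10)] column 3: given R=8, Z=6, carry-in 1, and digits 0,1,2,4,6,8 already taken and all letters distinct, R+Z≡X (mod 10) forces X=5. So X=5.
Step 8. [col 4: L + U ≡ L (mod 10)] in column 4 we have L+U≡L with carry-in 1; given nothing yet and digits 0,1,2,4,5,6,8 already taken and all letters distinct, that pins U to 9. So U=9.
Step 9. [col 4: L + U ≡ L (mod 10)] L=3 is one option consistent with column 4 (L + U ≡ L (mod 10), carry-in 1) — take it. So L=3.

Answer: E=4, H=1, L=3, M=0, R=8, U=9, W=2, X=5, Z=6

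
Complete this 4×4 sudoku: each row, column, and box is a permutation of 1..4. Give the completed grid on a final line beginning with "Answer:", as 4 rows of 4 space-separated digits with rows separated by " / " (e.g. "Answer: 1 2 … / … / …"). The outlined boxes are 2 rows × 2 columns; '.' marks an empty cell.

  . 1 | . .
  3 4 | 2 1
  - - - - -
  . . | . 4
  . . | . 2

Step 1. [r4c2∈{3}] r4c2 has the single candidate 3. So r4c2=3.
Step 2. [r4c3∈{1}] only 1 remains possible at r4c3. So r4c3=1.
Step 3. [r1c4∈{3}] r1c4's peers cover all but 3. So r1c4=3.
Step 4. [r1c1∈{2}] r1c1's peers cover all but 2. So r1c1=2.
Step 5. [r3c3∈{3}] r3c3's peers cover all but 3 ⇒ r3c3=3.
Step 6. [r4c1∈{4}] nothing but 4 survives at r4c1, so r4c1=4.
Step 7. [r3c1∈{1}] r3c1 is down to just 1 ⇒ r3c1=1.
Step 8. [r1c3∈{4}] r1c3 is down to just 4. So r1c3=4.
Step 9. [r3c2∈{2}] nothing but 2 survives at r3c2. So r3c2=2.

Answer: 2 1 4 3 / 3 4 2 1 / 1 2 3 4 / 4 3 1 2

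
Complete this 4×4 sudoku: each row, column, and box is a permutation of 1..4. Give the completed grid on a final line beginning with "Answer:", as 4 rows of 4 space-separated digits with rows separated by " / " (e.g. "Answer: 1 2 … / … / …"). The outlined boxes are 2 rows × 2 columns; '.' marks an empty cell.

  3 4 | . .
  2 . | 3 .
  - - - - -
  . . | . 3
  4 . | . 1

Step 1. [r4c3∈{2}] r4c3's peers cover all but 2, so r4c3=2.
Step 2. [r3c2∈{1,2}] 2 has one home in row 3: r3c2, so r3c2=2.
Step 3. [r2c2∈{1}] only 1 remains possible at r2c2. So r2c2=1.
Step 4. [r3c1∈{1}] r3c1 has the single candidate 1. So r3c1=1.
Step 5. [r3c3∈{4}] r3c3's peers cover all but 4. So r3c3=4.
Step 6. [r1c3∈{1}] r1c3's peers cover all but 1 ⇒ r1c3=1.
Step 7. [r4c2∈{3}] r4c2's peers cover all but 3. So r4c2=3.
Step 8. [r2c4∈{4}] nothing but 4 survives at r2c4, so r2c4=4.
Step 9. [r1c4∈{2}] only 2 remains possible at r1c4. So r1c4=2.

Answer: 3 4 1 2 / 2 1 3 4 / 1 2 4 3 / 4 3 2 1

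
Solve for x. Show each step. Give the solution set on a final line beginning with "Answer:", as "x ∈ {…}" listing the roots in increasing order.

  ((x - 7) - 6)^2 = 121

Step 1. [((x - 7) - 6)^2 = 121] √ both sides: 121 ≥ 0 gives two branches, so sqrt: (x - 7) - 6 = 11 or -11.
Step 2. [(x - 7) - 6 = 11 or -11] add 6: x sits inside (… - 6), so sub: x - 7 = 17 or -5.
Step 3. [x - 7 = 17 or -5] 7 comes off first (add 7) ⇒ sub: x = 24 or 2.

Answer: x ∈ {2, 24}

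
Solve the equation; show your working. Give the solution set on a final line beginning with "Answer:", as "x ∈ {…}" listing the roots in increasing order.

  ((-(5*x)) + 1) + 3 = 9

Step 1. [((-(5*x)) + 1) + 3 = 9] subtract 3: x sits inside (… + 3), so sub: (-(5*x)) + 1 = 6.
Step 2. [(-(5*x)) + 1 = 6] the outer +1 inverts by subtracting 1, so sub: -(5*x) = 5.
Step 3. [-(5*x) = 5] LHS negated; negate both sides. So neg: 5*x = -5.
Step 4. [5*x = -5] 5 out front; divide by 5. So div: x = -1.

Answer: x ∈ {-1}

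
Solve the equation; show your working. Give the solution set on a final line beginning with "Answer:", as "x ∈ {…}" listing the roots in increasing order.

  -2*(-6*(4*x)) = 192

Step 1. [-2*(-6*(4*x)) = 192] LHS = -2·(…); ÷-2 both sides. So div: -6*(4*x) = -96.
Step 2. [-6*(4*x) = -96] LHS = -6·(…); ÷-6 both sides, so div: 4*x = 16.
Step 3. [4*x = 16] LHS = 4·(…); ÷4 both sides, so div: x = 4.

Answer: x ∈ {4}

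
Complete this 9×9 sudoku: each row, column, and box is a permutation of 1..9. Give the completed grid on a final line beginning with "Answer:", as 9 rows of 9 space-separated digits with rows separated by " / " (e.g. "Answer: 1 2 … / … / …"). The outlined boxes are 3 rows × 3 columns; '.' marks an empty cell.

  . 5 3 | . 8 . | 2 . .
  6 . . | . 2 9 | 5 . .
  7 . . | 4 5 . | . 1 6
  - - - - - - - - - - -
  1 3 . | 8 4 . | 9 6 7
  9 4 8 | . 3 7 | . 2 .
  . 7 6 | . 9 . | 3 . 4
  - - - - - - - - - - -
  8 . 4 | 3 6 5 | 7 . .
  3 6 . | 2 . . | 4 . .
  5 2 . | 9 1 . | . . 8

Step 1. [r7c8∈{9}] r7c8's peers cover all but 9. So r7c8=9.
Step 2. [r2c8∈{3,4,7,8}] r2c8 is the only open cell in row 2 admitting 4 ⇒ r2c8=4.
Step 3. [r2c3∈{1}] r2c3's peers cover all but 1. So r2c3=1.
Step 4. [r5c4∈{1,5,6}] r5c4 is the only open cell in row 5 admitting 6, so r5c4=6.
Step 5. [r8c9∈{1,5}] r8c9 is the only open cell in row 8 admitting 1, so r8c9=1.
Step 6. [r6c1∈{2}] nothing but 2 survives at r6c1 ⇒ r6c1=2.
Step 7. [r6c4∈{1,5}] col 4 places 5 nowhere but r6c4 ⇒ r6c4=5.
Step 8. [r8c3∈{7,9}] r8c3 is the only open cell in row 8 admitting 9. So r8c3=9.
Step 9. [r1c4∈{1,7}] col 4 places 1 nowhere but r1c4, so r1c4=1.
Step 10. [r3c2∈{8,9}] across row 3, 9 lands solely at r3c2. So r3c2=9.
Step 11. [r1c8∈{7}] r1c8 has the single candidate 7 ⇒ r1c8=7.
Step 12. [r1c9∈{9}] nothing but 9 survives at r1c9, so r1c9=9.
Step 13. [r3c6∈{3}] r3c6's peers cover all but 3, so r3c6=3.
Step 14. [r4c6∈{2}] r4c6's peers cover all but 2, so r4c6=2.
Step 15. [r8c8∈{5}] r8c8 has the single candidate 5. So r8c8=5.
Step 16. [r7c2∈{1}] r7c2 is down to just 1 ⇒ r7c2=1.
Step 17. [r6c8∈{8}] nothing but 8 survives at r6c8. So r6c8=8.
Step 18. [r8c6∈{8}] r8c6 is down to just 8. So r8c6=8.
Step 19. [r3c3∈{2}] nothing but 2 survives at r3c3 ⇒ r3c3=2.
Step 20. [r8c5∈{7}] r8c5 is down to just 7, so r8c5=7.
Step 21. [r2c4∈{7}] nothing but 7 survives at r2c4 ⇒ r2c4=7.
Step 22. [r3c7∈{8}] nothing but 8 survives at r3c7. So r3c7=8.
Step 23. [r1c1∈{4}] only 4 remains possible at r1c1, so r1c1=4.
Step 24. [r4c3∈{5}] only 5 remains possible at r4c3, so r4c3=5.
Step 25. [r9c8∈{3}] r9c8's peers cover all but 3 ⇒ r9c8=3.
Step 26. [r2c2∈{8}] only 8 remains possible at r2c2 ⇒ r2c2=8.
Step 27. [r9c7∈{6}] r9c7 has the single candidate 6, so r9c7=6.
Step 28. [r1c6∈{6}] r1c6's peers cover all but 6, so r1c6=6.
Step 29. [r7c9∈{2}] r7c9 is down to just 2 ⇒ r7c9=2.
Step 30. [r5c7∈{1}] only 1 remains possible at r5c7. So r5c7=1.
Step 31. [r6c6∈{1}] r6c6 is down to just 1, so r6c6=1.
Step 32. [r2c9∈{3}] r2c9's peers cover all but 3, so r2c9=3.
Step 33. [r9c6∈{4}] only 4 remains possible at r9c6, so r9c6=4.
Step 34. [r9c3∈{7}] r9c3 has the single candidate 7, so r9c3=7.
Step 35. [r5c9∈{5}] r5c9's peers cover all but 5, so r5c9=5.

Answer: 4 5 3 1 8 6 2 7 9 / 6 8 1 7 2 9 5 4 3 / 7 9 2 4 5 3 8 1 6 / 1 3 5 8 4 2 9 6 7 / 9 4 8 6 3 7 1 2 5 / 2 7 6 5 9 1 3 8 4 / 8 1 4 3 6 5 7 9 2 / 3 6 9 2 7 8 4 5 1 / 5 2 7 9 1 4 6 3 8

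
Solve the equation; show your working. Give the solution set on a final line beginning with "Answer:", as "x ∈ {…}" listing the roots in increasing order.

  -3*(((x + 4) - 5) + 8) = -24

Step 1. [-3*(((x + 4) - 5) + 8) = -24] leading coefficient -3: divide by -3 ⇒ div: ((x + 4) - 5) + 8 = 8.
Step 2. [((x + 4) - 5) + 8 = 8] 8 comes off first (subtract 8). So sub: (x + 4) - 5 = 0.
Step 3. [(x + 4) - 5 = 0] add 5: x sits inside (… - 5) ⇒ sub: x + 4 = 5.
Step 4. [x + 4 = 5] the outer +4 inverts by subtracting 4 ⇒ sub: x = 1.

Answer: x ∈ {1}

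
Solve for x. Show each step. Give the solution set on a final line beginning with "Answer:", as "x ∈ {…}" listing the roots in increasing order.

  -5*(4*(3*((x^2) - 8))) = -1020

Step 1. [-5*(4*(3*((x^2) - 8))) = -1020] divide by the outer -5 ⇒ div: 4*(3*((x^2) - 8)) = 204.
Step 2. [4*(3*((x^2) - 8)) = 204] 4 out front; divide by 4. So div: 3*((x^2) - 8) = 51.
Step 3. [3*((x^2) - 8) = 51] LHS = 3·(…); ÷3 both sides ⇒ div: (x^2) - 8 = 17.
Step 4. [(x^2) - 8 = 17] peel the -8: add 8 from each side. So sub: x^2 = 25.
Step 5. [x^2 = 25] √ both sides: 25 ≥ 0 gives two branches. So sqrt: x = 5 or -5.

Answer: x ∈ {-5, 5}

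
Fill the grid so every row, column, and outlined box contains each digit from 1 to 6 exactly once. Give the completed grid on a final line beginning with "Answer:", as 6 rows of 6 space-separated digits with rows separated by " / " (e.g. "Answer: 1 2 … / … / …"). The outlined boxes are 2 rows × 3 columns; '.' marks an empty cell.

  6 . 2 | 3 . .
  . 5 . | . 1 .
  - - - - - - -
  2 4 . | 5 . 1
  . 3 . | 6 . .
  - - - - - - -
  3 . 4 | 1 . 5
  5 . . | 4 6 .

Step 1. [r1c6∈{4}] r1c6 is down to just 4, so r1c6=4.
Step 2. [r5c5∈{2}] r5c5 is down to just 2. So r5c5=2.
Step 3. [r6c3∈{1}] r6c3 has the single candidate 1, so r6c3=1.
Step 4. [r4c6∈{2}] r4c6 is down to just 2. So r4c6=2.
Step 5. [r2c6∈{6}] only 6 remains possible at r2c6, so r2c6=6.
Step 6. [r2c3∈{3}] r2c3 is down to just 3. So r2c3=3.
Step 7. [r4c5∈{4}] r4c5's peers cover all but 4. So r4c5=4.
Step 8. [r2c4∈{2}] r2c4 is down to just 2. So r2c4=2.
Step 9. [r4c1∈{1}] only 1 remains possible at r4c1. So r4c1=1.
Step 10. [r6c2∈{2}] nothing but 2 survives at r6c2 ⇒ r6c2=2.
Step 11. [r1c5∈{5}] r1c5 is down to just 5 ⇒ r1c5=5.
Step 12. [r1c2∈{1}] r1c2 has the single candidate 1. So r1c2=1.
Step 13. [r6c6∈{3}] only 3 remains possible at r6c6 ⇒ r6c6=3.
Step 14. [r4c3∈{5}] r4c3's peers cover all but 5. So r4c3=5.
Step 15. [r3c3∈{6}] r3c3 has the single candidate 6, so r3c3=6.
Step 16. [r5c2∈{6}] r5c2's peers cover all but 6, so r5c2=6.
Step 17. [r3c5∈{3}] r3c5 is down to just 3, so r3c5=3.
Step 18. [r2c1∈{4}] r2c1 has the single candidate 4 ⇒ r2c1=4.

Answer: 6 1 2 3 5 4 / 4 5 3 2 1 6 / 2 4 6 5 3 1 / 1 3 5 6 4 2 / 3 6 4 1 2 5 / 5 2 1 4 6 3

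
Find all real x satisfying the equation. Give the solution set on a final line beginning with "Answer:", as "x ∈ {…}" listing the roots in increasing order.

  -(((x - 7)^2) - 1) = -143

Step 1. [-(((x - 7)^2) - 1) = -143] flip signs both sides. So neg: ((x - 7)^2) - 1 = 143.
Step 2. [((x - 7)^2) - 1 = 143] peel the -1: add 1 from each side, so sub: (x - 7)^2 = 144.
Step 3. [(x - 7)^2 = 144] 144 ≥ 0, LHS is (·)² — take ±√. So sqrt: x - 7 = 12 or -12.
Step 4. [x - 7 = 12 or -12] peel the -7: add 7 from each side, so sub: x = 19 or -5.

Answer: x ∈ {-5, 19}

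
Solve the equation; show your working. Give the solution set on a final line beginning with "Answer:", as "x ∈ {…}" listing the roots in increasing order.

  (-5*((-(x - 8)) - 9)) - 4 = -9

Step 1. [(-5*((-(x - 8)) - 9)) - 4 = -9] 4 comes off first (add 4). So sub: -5*((-(x - 8)) - 9) = -5.
Step 2. [-5*((-(x - 8)) - 9) = -5] divide by the outer -5. So div: (-(x - 8)) - 9 = 1.
Step 3. [(-(x - 8)) - 9 = 1] the outer -9 inverts by adding 9. So sub: -(x - 8) = 10.
Step 4. [-(x - 8) = 10] leading − — multiply by −1 ⇒ neg: x - 8 = -10.
Step 5. [x - 8 = -10] -8 is outermost — add 8 both sides. So sub: x = -2.

Answer: x ∈ {-2}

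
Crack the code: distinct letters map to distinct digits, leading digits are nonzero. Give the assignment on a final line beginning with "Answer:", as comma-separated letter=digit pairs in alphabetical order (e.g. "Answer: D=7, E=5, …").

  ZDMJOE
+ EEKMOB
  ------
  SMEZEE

Step 1. [col 1: E + B ≡ E (mod 10)] column 1: given nothing yet, carry-in 0, and all letters distinct, none taken yet, E+B≡E (mod 10) forces B=0. So B=0.
Step 2. [col 1: E + B ≡ E (mod 10)] several values work for E in column 1 (E + B ≡ E (mod 10), carry-in 0); try E=2. So E=2.
Step 3. [col 2: O + O ≡ E (mod 10)] several values work for O in column 2 (O + O ≡ E (mod 10), carry-in 0); try O=6, so O=6.
Step 4. [col 3: J + M ≡ Z (mod 10)] column 3 (J + M ≡ Z (mod 10), carry-in 1) doesn't pin Z yet; pick Z=3 and continue, so Z=3.
Step 5. [col 3: J + M ≡ Z (mod 10)] no forcing yet in column 3 (carry-in 1); J=8 is free and consistent — try it. So J=8.
Step 6. [col 3: J + M ≡ Z (mod 10)] column 3 reads J+M+carry(1)=Z with J=8, Z=3; with digits 0,2,3,6,8 already taken and all letters distinct, the only value for M is 4 ⇒ M=4.
Step 7. [col 4: M + K ≡ E (mod 10)] in column 4 we have M+K≡E with carry-in 1; given M=4, E=2 and digits 0,2,3,4,6,8 already taken and all letters distinct, that pins K to 7. So K=7.
Step 8. [col 5: D + E ≡ M (mod 10)] column 5: given E=2, M=4, carry-in 1, and digits 0,2,3,4,6,7,8 already taken and all letters distinct, D+E≡M (mod 10) forces D=1 ⇒ D=1.
Step 9. [col 6: Z + E ≡ S (mod 10)] from column 6 (Z=3, E=2, carry-in 0, digits 0,1,2,3,4,6,7,8 already taken and all letters distinct): S must equal 5 ⇒ S=5.

Answer: B=0, D=1, E=2, J=8, K=7, M=4, O=6, S=5, Z=3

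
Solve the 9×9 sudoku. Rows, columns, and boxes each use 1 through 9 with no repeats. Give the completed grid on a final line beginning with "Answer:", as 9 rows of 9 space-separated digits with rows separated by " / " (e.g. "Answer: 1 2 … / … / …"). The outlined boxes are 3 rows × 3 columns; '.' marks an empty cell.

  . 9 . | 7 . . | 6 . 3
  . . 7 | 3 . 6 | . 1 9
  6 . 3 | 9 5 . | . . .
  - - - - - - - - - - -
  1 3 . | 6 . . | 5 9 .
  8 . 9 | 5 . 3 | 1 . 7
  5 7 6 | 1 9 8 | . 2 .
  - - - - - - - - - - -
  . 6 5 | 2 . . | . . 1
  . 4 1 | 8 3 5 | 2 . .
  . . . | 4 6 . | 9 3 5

Step 1. [r7c5∈{7}] only 7 remains possible at r7c5, so r7c5=7.
Step 2. [r4c3∈{2,4}] across box 4, 4 lands solely at r4c3, so r4c3=4.
Step 3. [r1c5∈{1,2,4,8}] col 5 places 1 nowhere but r1c5, so r1c5=1.
Step 4. [r2c5∈{2,4,8}] col 5 places 8 nowhere but r2c5. So r2c5=8.
Step 5. [r2c7∈{4}] r2c7 has the single candidate 4 ⇒ r2c7=4.
Step 6. [r2c1∈{2}] r2c1 is down to just 2. So r2c1=2.
Step 7. [r1c3∈{8}] r1c3 is down to just 8, so r1c3=8.
Step 8. [r1c6∈{2,4}] 2 has one home in row 1: r1c6 ⇒ r1c6=2.
Step 9. [r8c8∈{6,7}] in box 9, 7 fits only at r8c8. So r8c8=7.
Step 10. [r3c8∈{8}] nothing but 8 survives at r3c8. So r3c8=8.
Step 11. [r5c5∈{2,4}] r5c5 is the only open cell in col 5 admitting 4, so r5c5=4.
Step 12. [r8c1∈{9}] r8c1 has the single candidate 9. So r8c1=9.
Step 13. [r9c3∈{2}] r9c3 is down to just 2, so r9c3=2.
Step 14. [r4c5∈{2}] nothing but 2 survives at r4c5. So r4c5=2.
Step 15. [r2c2∈{5}] only 5 remains possible at r2c2, so r2c2=5.
Step 16. [r3c6∈{4}] r3c6 has the single candidate 4 ⇒ r3c6=4.
Step 17. [r3c7∈{7}] r3c7's peers cover all but 7. So r3c7=7.
Step 18. [r7c6∈{9}] r7c6's peers cover all but 9. So r7c6=9.
Step 19. [r1c1∈{4}] r1c1's peers cover all but 4. So r1c1=4.
Step 20. [r5c2∈{2}] r5c2 is down to just 2. So r5c2=2.
Step 21. [r5c8∈{6}] r5c8 has the single candidate 6. So r5c8=6.
Step 22. [r3c2∈{1}] only 1 remains possible at r3c2. So r3c2=1.
Step 23. [r4c6∈{7}] r4c6's peers cover all but 7. So r4c6=7.
Step 24. [r7c8∈{4}] r7c8's peers cover all but 4 ⇒ r7c8=4.
Step 25. [r4c9∈{8}] r4c9 is down to just 8. So r4c9=8.
Step 26. [r7c1∈{3}] only 3 remains possible at r7c1. So r7c1=3.
Step 27. [r6c7∈{3}] r6c7 is down to just 3, so r6c7=3.
Step 28. [r6c9∈{4}] r6c9 is down to just 4 ⇒ r6c9=4.
Step 29. [r1c8∈{5}] nothing but 5 survives at r1c8, so r1c8=5.
Step 30. [r3c9∈{2}] r3c9 is down to just 2 ⇒ r3c9=2.
Step 31. [r9c1∈{7}] only 7 remains possible at r9c1 ⇒ r9c1=7.
Step 32. [r8c9∈{6}] nothing but 6 survives at r8c9. So r8c9=6.
Step 33. [r9c6∈{1}] only 1 remains possible at r9c6, so r9c6=1.
Step 34. [r9c2∈{8}] nothing but 8 survives at r9c2. So r9c2=8.
Step 35. [r7c7∈{8}] only 8 remains possible at r7c7. So r7c7=8.

Answer: 4 9 8 7 1 2 6 5 3 / 2 5 7 3 8 6 4 1 9 / 6 1 3 9 5 4 7 8 2 / 1 3 4 6 2 7 5 9 8 / 8 2 9 5 4 3 1 6 7 / 5 7 6 1 9 8 3 2 4 / 3 6 5 2 7 9 8 4 1 / 9 4 1 8 3 5 2 7 6 / 7 8 2 4 6 1 9 3 5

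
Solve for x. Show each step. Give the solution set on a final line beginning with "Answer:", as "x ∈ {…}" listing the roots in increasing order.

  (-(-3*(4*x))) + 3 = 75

Step 1. [(-(-3*(4*x))) + 3 = 75] +3 is outermost — subtract 3 both sides ⇒ sub: -(-3*(4*x)) = 72.
Step 2. [-(-3*(4*x)) = 72] flip signs both sides ⇒ neg: -3*(4*x) = -72.
Step 3. [-3*(4*x) = -72] leading coefficient -3: divide by -3, so div: 4*x = 24.
Step 4. [4*x = 24] leading coefficient 4: divide by 4, so div: x = 6.

Answer: x ∈ {6}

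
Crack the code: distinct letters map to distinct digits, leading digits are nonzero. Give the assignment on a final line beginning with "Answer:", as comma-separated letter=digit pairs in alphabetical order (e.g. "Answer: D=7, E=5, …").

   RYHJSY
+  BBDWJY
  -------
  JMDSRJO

Step 1. [col 1: Y + Y ≡ O (mod 10)] several values work for O in column 1 (Y + Y ≡ O (mod 10), carry-in 0); try O=6, so O=6.
Step 2. [col 1: Y + Y ≡ O (mod 10)] Y=8 is one option consistent with column 1 (Y + Y ≡ O (mod 10), carry-in 0) — take it ⇒ Y=8.
Step 3. [col 2: S + J ≡ J (mod 10)] from column 2 (nothing yet, carry-in 1, digits 6,8 already taken and all letters distinct): S must equal 9 ⇒ S=9.
Step 4. [col 2: S + J ≡ J (mod 10)] several values work for J in column 2 (S + J ≡ J (mod 10), carry-in 1); try J=1, so J=1.
Step 5. [col 3: J + W ≡ R (mod 10)] no forcing yet in column 3 (carry-in 1); R=5 is free and consistent — try it. So R=5.
Step 6. [col 3: J + W ≡ R (mod 10)] from column 3 (J=1, R=5, carry-in 1, digits 1,5,6,8,9 already taken and all letters distinct): W must equal 3 ⇒ W=3.
Step 7. [col 4: H + D ≡ S (mod 10)] several values work for D in column 4 (H + D ≡ S (mod 10), carry-in 0); try D=2 ⇒ D=2.
Step 8. [col 4: H + D ≡ S (mod 10)] in column 4 we have H+D≡S with carry-in 0; given D=2, S=9 and digits 1,2,3,5,6,8,9 already taken and all letters distinct, that pins H to 7, so H=7.
Step 9. [col 5: Y + B ≡ D (mod 10)] from column 5 (Y=8, D=2, carry-in 0, digits 1,2,3,5,6,7,8,9 already taken and all letters distinct): B must equal 4, so B=4.
Step 10. [col 6: R + B ≡ M (mod 10)] column 6 reads R+B+carry(1)=M with R=5, B=4; with digits 1,2,3,4,5,6,7,8,9 already taken and all letters distinct, the only value for M is 0 ⇒ M=0.

Answer: B=4, D=2, H=7, J=1, M=0, O=6, R=5, S=9, W=3, Y=8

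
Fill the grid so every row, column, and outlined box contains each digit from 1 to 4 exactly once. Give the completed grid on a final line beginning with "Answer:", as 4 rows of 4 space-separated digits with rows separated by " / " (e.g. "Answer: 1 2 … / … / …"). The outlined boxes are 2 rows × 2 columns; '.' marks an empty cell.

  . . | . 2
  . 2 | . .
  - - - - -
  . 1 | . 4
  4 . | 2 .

Step 1. [r3c3∈{3}] only 3 remains possible at r3c3. So r3c3=3.
Step 2. [r1c2∈{3,4}] across col 2, 4 lands solely at r1c2 ⇒ r1c2=4.
Step 3. [r1c3∈{1}] r1c3 has the single candidate 1, so r1c3=1.
Step 4. [r2c4∈{3}] nothing but 3 survives at r2c4, so r2c4=3.
Step 5. [r4c4∈{1}] only 1 remains possible at r4c4. So r4c4=1.
Step 6. [r3c1∈{2}] nothing but 2 survives at r3c1. So r3c1=2.
Step 7. [r2c3∈{4}] only 4 remains possible at r2c3. So r2c3=4.
Step 8. [r4c2∈{3}] only 3 remains possible at r4c2, so r4c2=3.
Step 9. [r2c1∈{1}] nothing but 1 survives at r2c1. So r2c1=1.
Step 10. [r1c1∈{3}] r1c1 is down to just 3, so r1c1=3.

Answer: 3 4 1 2 / 1 2 4 3 / 2 1 3 4 / 4 3 2 1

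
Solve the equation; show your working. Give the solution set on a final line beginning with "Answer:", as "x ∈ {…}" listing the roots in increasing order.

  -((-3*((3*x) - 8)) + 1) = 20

Step 1. [-((-3*((3*x) - 8)) + 1) = 20] flip signs both sides ⇒ neg: (-3*((3*x) - 8)) + 1 = -20.
Step 2. [(-3*((3*x) - 8)) + 1 = -20] peel the +1: subtract 1 from each side, so sub: -3*((3*x) - 8) = -21.
Step 3. [-3*((3*x) - 8) = -21] -3 out front; divide by -3 ⇒ div: (3*x) - 8 = 7.
Step 4. [(3*x) - 8 = 7] -8 is outermost — add 8 both sides. So sub: 3*x = 15.
Step 5. [3*x = 15] leading coefficient 3: divide by 3. So div: x = 5.

Answer: x ∈ {5}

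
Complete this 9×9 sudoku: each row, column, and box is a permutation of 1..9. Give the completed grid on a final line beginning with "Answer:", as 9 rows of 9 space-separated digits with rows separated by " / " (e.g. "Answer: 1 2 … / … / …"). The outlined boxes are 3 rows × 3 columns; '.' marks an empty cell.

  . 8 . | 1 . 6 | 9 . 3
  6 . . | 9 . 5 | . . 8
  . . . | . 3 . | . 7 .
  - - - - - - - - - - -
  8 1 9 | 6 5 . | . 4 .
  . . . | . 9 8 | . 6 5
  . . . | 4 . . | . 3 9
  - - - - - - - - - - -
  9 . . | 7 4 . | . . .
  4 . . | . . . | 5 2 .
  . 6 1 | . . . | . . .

Step 1. [r1c3∈{2,4,5,7}] 4 has one home in row 1: r1c3. So r1c3=4.
Step 2. [r5c7∈{1,2,7}] r5c7 is the only open cell in row 5 admitting 1, so r5c7=1.
Step 3. [r4c6∈{2,3,7}] across row 4, 3 lands solely at r4c6, so r4c6=3.
Step 4. [r5c4∈{2}] r5c4's peers cover all but 2, so r5c4=2.
Step 5. [r6c6∈{1,7}] col 6 places 7 nowhere but r6c6 ⇒ r6c6=7.
Step 6. [r2c7∈{2,4}] in row 2, 4 fits only at r2c7 ⇒ r2c7=4.
Step 7. [r8c5∈{1,6,8}] r8c5 is the only open cell in col 5 admitting 6. So r8c5=6.
Step 8. [r9c5∈{2,8}] in col 5, 8 fits only at r9c5, so r9c5=8.
Step 9. [r8c3∈{3,7,8}] row 8 places 8 nowhere but r8c3, so r8c3=8.
Step 10. [r3c1∈{1,2,5}] 1 has one home in col 1: r3c1 ⇒ r3c1=1.
Step 11. [r8c6∈{1,9}] in row 8, 9 fits only at r8c6 ⇒ r8c6=9.
Step 12. [r8c9∈{1,7}] across row 8, 1 lands solely at r8c9 ⇒ r8c9=1.
Step 13. [r8c2∈{3,7}] 7 has one home in row 8: r8c2 ⇒ r8c2=7.
Step 14. [r9c6∈{2}] only 2 remains possible at r9c6 ⇒ r9c6=2.
Step 15. [r9c4∈{3,5}] across col 4, 5 lands solely at r9c4, so r9c4=5.
Step 16. [r9c1∈{3}] r9c1 is down to just 3. So r9c1=3.
Step 17. [r9c7∈{7}] r9c7's peers cover all but 7 ⇒ r9c7=7.
Step 18. [r4c7∈{2}] nothing but 2 survives at r4c7. So r4c7=2.
Step 19. [r3c9∈{2,6}] 2 has one home in col 9: r3c9, so r3c9=2.
Step 20. [r3c3∈{5}] r3c3 has the single candidate 5. So r3c3=5.
Step 21. [r7c3∈{2}] nothing but 2 survives at r7c3 ⇒ r7c3=2.
Step 22. [r5c1∈{7}] nothing but 7 survives at r5c1. So r5c1=7.
Step 23. [r1c1∈{2}] nothing but 2 survives at r1c1 ⇒ r1c1=2.
Step 24. [r7c7∈{3,6,8}] r7c7 is the only open cell in row 7 admitting 3, so r7c7=3.
Step 25. [r2c3∈{3,7}] 7 has one home in col 3: r2c3. So r2c3=7.
Step 26. [r6c1∈{5}] r6c1's peers cover all but 5, so r6c1=5.
Step 27. [r5c2∈{3,4}] 4 has one home in row 5: r5c2 ⇒ r5c2=4.
Step 28. [r9c8∈{9}] r9c8's peers cover all but 9. So r9c8=9.
Step 29. [r7c9∈{6}] r7c9 is down to just 6, so r7c9=6.
Step 30. [r5c3∈{3}] only 3 remains possible at r5c3, so r5c3=3.
Step 31. [r3c7∈{6}] only 6 remains possible at r3c7 ⇒ r3c7=6.
Step 32. [r4c9∈{7}] nothing but 7 survives at r4c9, so r4c9=7.
Step 33. [r2c5∈{2}] r2c5's peers cover all but 2. So r2c5=2.
Step 34. [r6c5∈{1}] nothing but 1 survives at r6c5 ⇒ r6c5=1.
Step 35. [r2c2∈{3}] nothing but 3 survives at r2c2 ⇒ r2c2=3.
Step 36. [r3c2∈{9}] nothing but 9 survives at r3c2, so r3c2=9.
Step 37. [r8c4∈{3}] nothing but 3 survives at r8c4. So r8c4=3.
Step 38. [r7c2∈{5}] only 5 remains possible at r7c2. So r7c2=5.
Step 39. [r1c8∈{5}] only 5 remains possible at r1c8, so r1c8=5.
Step 40. [r7c6∈{1}] r7c6's peers cover all but 1. So r7c6=1.
Step 41. [r9c9∈{4}] r9c9's peers cover all but 4 ⇒ r9c9=4.
Step 42. [r2c8∈{1}] r2c8 is down to just 1 ⇒ r2c8=1.
Step 43. [r3c6∈{4}] r3c6 is down to just 4, so r3c6=4.
Step 44. [r6c7∈{8}] r6c7 has the single candidate 8 ⇒ r6c7=8.
Step 45. [r3c4∈{8}] nothing but 8 survives at r3c4. So r3c4=8.
Step 46. [r6c3∈{6}] r6c3 has the single candidate 6 ⇒ r6c3=6.
Step 47. [r1c5∈{7}] r1c5's peers cover all but 7 ⇒ r1c5=7.
Step 48. [r7c8∈{8}] r7c8 is down to just 8. So r7c8=8.
Step 49. [r6c2∈{2}] only 2 remains possible at r6c2 ⇒ r6c2=2.

Answer: 2 8 4 1 7 6 9 5 3 / 6 3 7 9 2 5 4 1 8 / 1 9 5 8 3 4 6 7 2 / 8 1 9 6 5 3 2 4 7 / 7 4 3 2 9 8 1 6 5 / 5 2 6 4 1 7 8 3 9 / 9 5 2 7 4 1 3 8 6 / 4 7 8 3 6 9 5 2 1 / 3 6 1 5 8 2 7 9 4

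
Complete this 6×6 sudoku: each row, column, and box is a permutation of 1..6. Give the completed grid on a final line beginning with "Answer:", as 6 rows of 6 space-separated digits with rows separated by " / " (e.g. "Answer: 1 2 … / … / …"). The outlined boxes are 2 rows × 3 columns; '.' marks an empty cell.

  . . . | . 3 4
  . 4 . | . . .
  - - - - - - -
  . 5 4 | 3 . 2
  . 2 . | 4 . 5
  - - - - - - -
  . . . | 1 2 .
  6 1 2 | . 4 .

Step 1. [r2c5∈{1,5,6}] across col 5, 5 lands solely at r2c5, so r2c5=5.
Step 2. [r4c3∈{1,3,6}] in box 3, 6 fits only at r4c3, so r4c3=6.
Step 3. [r3c1∈{1}] r3c1's peers cover all but 1. So r3c1=1.
Step 4. [r5c2∈{3}] only 3 remains possible at r5c2 ⇒ r5c2=3.
Step 5. [r1c3∈{1,5}] across row 1, 1 lands solely at r1c3, so r1c3=1.
Step 6. [r1c1∈{2,5}] 5 has one home in row 1: r1c1. So r1c1=5.
Step 7. [r2c1∈{2,3}] col 1 places 2 nowhere but r2c1, so r2c1=2.
Step 8. [r2c4∈{6}] nothing but 6 survives at r2c4. So r2c4=6.
Step 9. [r6c4∈{5}] r6c4 is down to just 5 ⇒ r6c4=5.
Step 10. [r1c4∈{2}] only 2 remains possible at r1c4. So r1c4=2.
Step 11. [r6c6∈{3}] nothing but 3 survives at r6c6 ⇒ r6c6=3.
Step 12. [r3c5∈{6}] only 6 remains possible at r3c5. So r3c5=6.
Step 13. [r4c5∈{1}] r4c5 is down to just 1, so r4c5=1.
Step 14. [r2c3∈{3}] r2c3 is down to just 3, so r2c3=3.
Step 15. [r5c3∈{5}] only 5 remains possible at r5c3. So r5c3=5.
Step 16. [r4c1∈{3}] r4c1 is down to just 3, so r4c1=3.
Step 17. [r5c1∈{4}] r5c1 has the single candidate 4, so r5c1=4.
Step 18. [r5c6∈{6}] nothing but 6 survives at r5c6 ⇒ r5c6=6.
Step 19. [r2c6∈{1}] r2c6's peers cover all but 1. So r2c6=1.
Step 20. [r1c2∈{6}] nothing but 6 survives at r1c2 ⇒ r1c2=6.

Answer: 5 6 1 2 3 4 / 2 4 3 6 5 1 / 1 5 4 3 6 2 / 3 2 6 4 1 5 / 4 3 5 1 2 6 / 6 1 2 5 4 3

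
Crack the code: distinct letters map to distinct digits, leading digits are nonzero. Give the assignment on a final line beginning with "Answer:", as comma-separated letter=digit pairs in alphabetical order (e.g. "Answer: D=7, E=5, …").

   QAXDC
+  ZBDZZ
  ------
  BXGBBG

Step 1. [col 1: C + Z ≡ G (mod 10)] column 1 (C + Z ≡ G (mod 10), carry-in 0) doesn't pin Z yet; pick Z=3 and continue, so Z=3.
Step 2. [B] the sum has 6 digits but both addends have 5; that extra leading digit B is the final carry, namely 1, so B=1.
Step 3. [col 1: C + Z ≡ G (mod 10)] no forcing yet in column 1 (carry-in 0); C=4 is free and consistent — try it ⇒ C=4.
Step 4. [col 1: C + Z ≡ G (mod 10)] column 1: given C=4, Z=3, carry-in 0, and digits 1,3,4 already taken and all letters distinct, C+Z≡G (mod 10) forces G=7, so G=7.
Step 5. [col 2: D + Z ≡ B (mod 10)] in column 2 we have D+Z≡B with carry-in 0; given Z=3, B=1 and digits 1,3,4,7 already taken and all letters distinct, that pins D to 8 ⇒ D=8.
Step 6. [col 3: X + D ≡ B (mod 10)] column 3: given D=8, B=1, carry-in 1, and digits 1,3,4,7,8 already taken and all letters distinct, X+D≡B (mod 10) forces X=2 ⇒ X=2.
Step 7. [col 4: A + B ≡ G (mod 10)] from column 4 (B=1, G=7, carry-in 1, digits 1,2,3,4,7,8 already taken and all letters distinct): A must equal 5, so A=5.
Step 8. [col 5: Q + Z ≡ X (mod 10)] column 5: given Z=3, X=2, carry-in 0, and digits 1,2,3,4,5,7,8 already taken and all letters distinct, Q+Z≡X (mod 10) forces Q=9, so Q=9.

Answer: A=5, B=1, C=4, D=8, G=7, Q=9, X=2, Z=3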